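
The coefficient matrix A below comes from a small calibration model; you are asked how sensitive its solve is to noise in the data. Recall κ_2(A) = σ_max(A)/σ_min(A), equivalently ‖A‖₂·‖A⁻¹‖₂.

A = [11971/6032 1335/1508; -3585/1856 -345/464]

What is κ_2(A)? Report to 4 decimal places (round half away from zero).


38.4000

form AᵀA = [5309041/692224 552585/173056; 552585/173056 57825/43264] with trace 36889/4096 and determinant 225/4096
solving λ² − 36889/4096·λ + 225/4096 = 0 gives λ = 9, 25/4096
so κ_2 = √(9 / (25/4096)) = 38.4000


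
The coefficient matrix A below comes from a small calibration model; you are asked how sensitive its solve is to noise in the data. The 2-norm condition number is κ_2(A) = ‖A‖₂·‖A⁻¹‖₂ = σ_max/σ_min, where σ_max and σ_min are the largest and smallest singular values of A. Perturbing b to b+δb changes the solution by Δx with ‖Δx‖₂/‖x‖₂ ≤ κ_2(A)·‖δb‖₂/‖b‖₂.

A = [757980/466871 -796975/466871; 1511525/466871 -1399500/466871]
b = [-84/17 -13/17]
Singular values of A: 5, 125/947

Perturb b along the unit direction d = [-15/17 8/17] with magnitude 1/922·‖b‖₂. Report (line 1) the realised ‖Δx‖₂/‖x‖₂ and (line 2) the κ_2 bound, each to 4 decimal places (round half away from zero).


0.0014
0.0411

from the listed singular values, σ₁ = 5, σ_n = 125/947
κ = σ_max/σ_min = 5/(125/947) = 37.8800
worst-case relative error ≤ 37.8800 × 1/922 = 0.0411
solve Ax = b  →  x = [20.4648 22.3581]
‖b‖₂ = 5.0000 and ‖x‖₂ = 30.3099
with δb = [-0.0048 0.0026], A·Δx = δb → ‖Δx‖ = 0.0411
relative error = 0.0014
tightness: 0.0014 against a bound of 0.0411 (unrounded ratio ≈ 0.0330)


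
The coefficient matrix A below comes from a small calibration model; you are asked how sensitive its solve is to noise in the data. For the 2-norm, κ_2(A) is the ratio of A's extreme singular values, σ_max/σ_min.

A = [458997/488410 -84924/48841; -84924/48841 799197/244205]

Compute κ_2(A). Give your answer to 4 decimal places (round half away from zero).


M = AᵀA = [3224521881/825412900 -302286978/41270645; -302286978/41270645 2833972281/206353225]. tr(M)=10076409/571220, det(M)=194481/71402500
λ_max, λ_min = (10076409/571220 ± √2538261585232569/8157307210000)/2 = 441/25, 441/2856100
κ_2(A) = √(λ_max/λ_min) = √((441/25) / (441/2856100)) = 338.0000

338.0000


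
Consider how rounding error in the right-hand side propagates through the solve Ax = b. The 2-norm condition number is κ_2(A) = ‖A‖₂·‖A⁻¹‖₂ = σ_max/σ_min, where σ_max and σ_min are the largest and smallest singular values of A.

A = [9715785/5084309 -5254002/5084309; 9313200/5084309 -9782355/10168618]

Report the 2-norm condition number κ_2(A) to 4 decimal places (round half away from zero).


165.0080

M = AᵀA = [215377137225/30737453041 -114862387770/30737453041; -114862387770/30737453041 245080401201/122949812164]. tr(M)=3829027509/425431876, det(M)=1265625/425431876
char-poly roots: 9 and 140625/425431876
κ = σ_max/σ_min = 3/(375/20626) = 165.0080


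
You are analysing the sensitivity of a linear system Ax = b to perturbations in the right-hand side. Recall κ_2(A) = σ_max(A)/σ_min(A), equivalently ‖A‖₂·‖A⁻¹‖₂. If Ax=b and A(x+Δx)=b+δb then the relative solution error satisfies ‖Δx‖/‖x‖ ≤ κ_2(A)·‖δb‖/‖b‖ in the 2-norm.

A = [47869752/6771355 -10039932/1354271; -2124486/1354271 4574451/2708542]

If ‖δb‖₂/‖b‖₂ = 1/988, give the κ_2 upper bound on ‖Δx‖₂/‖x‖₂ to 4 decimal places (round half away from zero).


form AᵀA = [1430308849284/27276174025 -300359873709/5455234805; -300359873709/5455234805 252306091737/4364187844] with trace 14303076921/129732100 and determinant 3111696/32433025
solving λ² − 14303076921/129732100·λ + 3111696/32433025 = 0 gives λ = 441/4, 28224/32433025
κ = σ_max/σ_min = (21/2)/(168/5695) = 355.9375
worst-case relative error ≤ 355.9375 × 1/988 = 0.3603

0.3603


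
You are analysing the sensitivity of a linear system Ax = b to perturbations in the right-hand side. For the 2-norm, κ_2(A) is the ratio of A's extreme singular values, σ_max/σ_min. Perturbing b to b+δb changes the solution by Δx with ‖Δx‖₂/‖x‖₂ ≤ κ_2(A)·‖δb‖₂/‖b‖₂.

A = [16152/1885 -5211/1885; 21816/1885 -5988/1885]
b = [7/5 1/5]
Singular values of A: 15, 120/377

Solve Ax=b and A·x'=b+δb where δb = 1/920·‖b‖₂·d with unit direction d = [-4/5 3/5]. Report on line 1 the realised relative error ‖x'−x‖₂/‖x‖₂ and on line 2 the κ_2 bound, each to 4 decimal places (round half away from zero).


from the listed singular values, σ₁ = 15, σ_n = 120/377
condition number: 15 ÷ (120/377) = 47.1250
bound on ‖Δx‖/‖x‖: κ·ε = 47.1250·1/920 = 0.0512
solve Ax = b  →  x = [-0.8157 -3.0347]
‖b‖₂ = 1.4142 and ‖x‖₂ = 3.1424
with δb = [-0.0012 0.0009], A·Δx = δb → ‖Δx‖ = 0.0048
realised ‖Δx‖/‖x‖ = 0.0015
tightness: 0.0015 against a bound of 0.0512 (unrounded ratio ≈ 0.0300)

0.0015
0.0512


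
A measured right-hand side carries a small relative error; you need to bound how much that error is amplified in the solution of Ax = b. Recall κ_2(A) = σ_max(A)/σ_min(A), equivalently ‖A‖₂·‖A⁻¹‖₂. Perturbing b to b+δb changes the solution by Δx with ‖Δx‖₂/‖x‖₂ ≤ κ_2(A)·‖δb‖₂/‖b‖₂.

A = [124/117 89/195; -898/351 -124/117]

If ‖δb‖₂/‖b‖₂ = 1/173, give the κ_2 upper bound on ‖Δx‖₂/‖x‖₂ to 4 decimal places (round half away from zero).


M = AᵀA = [72676/9477 50468/15795; 50468/15795 35053/26325]. tr(M)=164029/18225, det(M)=4/2025
eigenvalues of AᵀA: λ = (tr ± √(tr²−4·det))/2 = 9, 4/18225
σ_max=√9=3, σ_min=√(4/18225)=(2/135) → κ = 202.5000
worst-case relative error ≤ 202.5000 × 1/173 = 1.1705

1.1705


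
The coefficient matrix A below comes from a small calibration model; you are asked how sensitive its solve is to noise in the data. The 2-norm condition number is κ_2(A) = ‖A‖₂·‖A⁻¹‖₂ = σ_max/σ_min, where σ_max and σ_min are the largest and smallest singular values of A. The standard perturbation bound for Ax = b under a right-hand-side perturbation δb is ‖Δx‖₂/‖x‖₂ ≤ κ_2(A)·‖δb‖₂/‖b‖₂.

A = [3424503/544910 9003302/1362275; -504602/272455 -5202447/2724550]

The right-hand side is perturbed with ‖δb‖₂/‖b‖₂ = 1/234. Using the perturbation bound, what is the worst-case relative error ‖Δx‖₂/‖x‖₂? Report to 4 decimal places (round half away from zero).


AᵀA = [509828540425/11877076324 133827999480/2969269081; 133827999480/2969269081 562085187841/11877076324]; tr = 637285213/7061282, det = 3258025/56490256
λ_max, λ_min = (637285213/7061282 ± √101530234947952836/12465425870881)/2 = 361/4, 9025/14122564
so κ_2 = √((361/4) / (9025/14122564)) = 375.8000
worst-case relative error ≤ 375.8000 × 1/234 = 1.6060

1.6060


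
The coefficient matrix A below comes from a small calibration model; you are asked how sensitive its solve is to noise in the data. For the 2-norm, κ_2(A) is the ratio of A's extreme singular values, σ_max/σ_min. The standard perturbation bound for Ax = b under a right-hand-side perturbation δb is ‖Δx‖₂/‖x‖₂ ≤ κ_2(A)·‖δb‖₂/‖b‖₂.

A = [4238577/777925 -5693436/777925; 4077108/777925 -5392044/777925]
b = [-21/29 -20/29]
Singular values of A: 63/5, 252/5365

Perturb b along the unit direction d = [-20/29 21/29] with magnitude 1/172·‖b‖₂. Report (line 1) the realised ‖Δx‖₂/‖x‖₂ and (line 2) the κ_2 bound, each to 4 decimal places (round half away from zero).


largest singular value 63/5, smallest 252/5365
κ = σ_max/σ_min = (63/5)/(252/5365) = 268.2500
worst-case relative error ≤ 268.2500 × 1/172 = 1.5596
solve Ax = b  →  x = [-0.0476 0.0635]
2-norm of b is 1.0000; of x, 0.0794
re-solving with b+δb shifts x by Δx of norm 0.1238
dividing the unrounded norms, ‖Δx‖/‖x‖ = 1.5596
tightness: 1.5596 against a bound of 1.5596; the bound is attained (ratio 1)

1.5596
1.5596


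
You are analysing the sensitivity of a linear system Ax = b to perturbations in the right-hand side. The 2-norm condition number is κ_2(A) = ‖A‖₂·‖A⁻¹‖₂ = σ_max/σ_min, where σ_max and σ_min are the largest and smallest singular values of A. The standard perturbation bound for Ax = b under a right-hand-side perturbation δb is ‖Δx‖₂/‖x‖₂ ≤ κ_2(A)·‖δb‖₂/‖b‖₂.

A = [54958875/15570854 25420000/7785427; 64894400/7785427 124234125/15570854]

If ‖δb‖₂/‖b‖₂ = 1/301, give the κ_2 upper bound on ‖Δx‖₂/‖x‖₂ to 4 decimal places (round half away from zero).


0.5489

AᵀA = [117547991400625/1434624226564 27985661550000/358656056641; 27985661550000/358656056641 106620256890625/1434624226564]; tr = 133274820625/852927602, det = 6103515625/6823420816
solving λ² − 133274820625/852927602·λ + 6103515625/6823420816 = 0 gives λ = 625/4, 9765625/1705855204
κ = σ_max/σ_min = (25/2)/(3125/41302) = 165.2080
κ_2(A)·‖δb‖/‖b‖ = 0.5489


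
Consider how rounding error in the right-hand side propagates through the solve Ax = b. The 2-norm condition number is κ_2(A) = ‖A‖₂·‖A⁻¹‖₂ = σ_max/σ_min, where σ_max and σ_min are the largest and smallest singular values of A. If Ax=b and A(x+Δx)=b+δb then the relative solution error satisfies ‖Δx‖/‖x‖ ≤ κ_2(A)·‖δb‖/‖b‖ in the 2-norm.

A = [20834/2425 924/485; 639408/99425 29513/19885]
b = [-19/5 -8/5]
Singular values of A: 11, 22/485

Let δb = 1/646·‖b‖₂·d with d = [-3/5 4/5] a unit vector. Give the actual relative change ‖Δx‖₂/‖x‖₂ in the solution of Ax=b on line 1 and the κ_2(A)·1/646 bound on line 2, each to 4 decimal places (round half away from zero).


from the listed singular values, σ₁ = 11, σ_n = 22/485
κ_2(A) = 11 / (22/485) = 242.5000
κ_2(A)·‖δb‖/‖b‖ = 0.3754
solve Ax = b  →  x = [-5.1940 21.4279]
2-norm of b is 4.1231; of x, 22.0485
Δx = A⁻¹·δb where δb = 1/646·4.1231·d; ‖Δx‖ = 0.1407
relative error = 0.0064
so the bound overstates the realised error by a factor of ≈ 58.8229 (computed from the unrounded values)

0.0064
0.3754


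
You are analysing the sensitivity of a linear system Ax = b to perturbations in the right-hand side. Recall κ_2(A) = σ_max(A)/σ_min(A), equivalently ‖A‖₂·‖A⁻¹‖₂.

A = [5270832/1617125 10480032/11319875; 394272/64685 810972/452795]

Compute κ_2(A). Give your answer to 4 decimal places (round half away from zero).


AᵀA = [432312028416/9048765625 882623558016/63341359375; 882623558016/63341359375 1802347097616/443389515625]; tr = 36777018384/709423225, det = 26873856/709423225
λ_max, λ_min = (36777018384/709423225 ± √1352472821466707149056/503281312169400625)/2 = 1296/25, 20736/28376929
so κ_2 = √((1296/25) / (20736/28376929)) = 266.3500

266.3500


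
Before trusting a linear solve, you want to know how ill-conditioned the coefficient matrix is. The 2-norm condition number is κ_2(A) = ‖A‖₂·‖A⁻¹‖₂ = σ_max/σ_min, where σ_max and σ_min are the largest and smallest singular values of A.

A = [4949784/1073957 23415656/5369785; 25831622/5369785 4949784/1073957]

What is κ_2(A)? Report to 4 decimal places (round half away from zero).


AᵀA = [1521738093124/34286077225 289849451472/6857215445; 289849451472/6857215445 1380263956096/34286077225]; tr = 690131284/8153645, det = 71639296/1019205625
λ_max, λ_min = (690131284/8153645 ± √11906562431777109264/1662048169650625)/2 = 2116/25, 33856/40768225
σ_max=√(2116/25)=(46/5), σ_min=√(33856/40768225)=(184/6385) → κ = 319.2500

319.2500


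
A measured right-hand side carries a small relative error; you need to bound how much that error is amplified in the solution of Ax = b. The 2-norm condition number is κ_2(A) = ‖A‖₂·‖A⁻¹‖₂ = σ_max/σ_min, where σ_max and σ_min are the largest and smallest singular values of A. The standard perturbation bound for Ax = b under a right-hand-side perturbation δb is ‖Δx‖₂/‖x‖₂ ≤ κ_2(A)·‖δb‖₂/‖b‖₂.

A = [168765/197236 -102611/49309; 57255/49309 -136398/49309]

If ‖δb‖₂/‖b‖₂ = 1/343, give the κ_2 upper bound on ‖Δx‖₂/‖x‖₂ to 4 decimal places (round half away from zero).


form AᵀA = [80931785625/38902039696 -48555015375/9725509924; -48555015375/9725509924 29133431725/2431377481] with trace 3237081025/230189584 and determinant 140625/57547396
λ_max, λ_min = (3237081025/230189584 ± √10478175635851050625/52987244582093056)/2 = 225/16, 2500/14386849
κ = σ_max/σ_min = (15/4)/(50/3793) = 284.4750
bound on ‖Δx‖/‖x‖: κ·ε = 284.4750·1/343 = 0.8294

0.8294


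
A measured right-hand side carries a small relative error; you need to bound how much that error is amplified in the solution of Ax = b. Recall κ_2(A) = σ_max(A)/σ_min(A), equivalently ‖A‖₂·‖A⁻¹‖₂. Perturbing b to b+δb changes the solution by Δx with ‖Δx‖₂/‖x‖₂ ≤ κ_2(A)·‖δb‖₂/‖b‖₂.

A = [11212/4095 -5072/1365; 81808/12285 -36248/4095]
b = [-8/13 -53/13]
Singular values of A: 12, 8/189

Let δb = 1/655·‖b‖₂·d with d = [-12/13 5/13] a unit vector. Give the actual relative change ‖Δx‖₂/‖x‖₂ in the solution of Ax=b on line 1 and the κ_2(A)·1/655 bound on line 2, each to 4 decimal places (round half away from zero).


σ_max = 12, σ_min = 8/189
κ_2(A) = 12 / (8/189) = 283.5000
perturbation bound = 283.5000·1/655 = 0.4328
solve Ax = b  →  x = [-19.1000 -13.9083]
‖b‖₂ = 4.1231 and ‖x‖₂ = 23.6274
δb = ε·‖b‖·d = [-0.0058 0.0024]; solving A·Δx = δb gives ‖Δx‖ = 0.1487
realised ‖Δx‖/‖x‖ = 0.0063
so the bound overstates the realised error by a factor of ≈ 68.7657 (computed from the unrounded values)

0.0063
0.4328


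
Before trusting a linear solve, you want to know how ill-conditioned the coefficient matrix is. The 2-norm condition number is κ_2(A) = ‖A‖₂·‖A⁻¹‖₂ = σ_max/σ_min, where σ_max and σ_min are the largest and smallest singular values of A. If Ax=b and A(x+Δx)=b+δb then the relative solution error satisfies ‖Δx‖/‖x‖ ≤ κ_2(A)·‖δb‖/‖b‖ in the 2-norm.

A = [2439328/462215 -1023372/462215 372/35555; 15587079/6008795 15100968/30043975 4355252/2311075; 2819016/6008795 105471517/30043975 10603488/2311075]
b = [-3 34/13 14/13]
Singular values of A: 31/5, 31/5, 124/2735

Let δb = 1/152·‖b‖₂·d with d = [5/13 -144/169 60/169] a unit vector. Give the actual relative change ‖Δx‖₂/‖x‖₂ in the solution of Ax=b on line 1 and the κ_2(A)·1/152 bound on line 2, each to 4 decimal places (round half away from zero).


from the listed singular values, σ₁ = 31/5, σ_n = 124/2735
κ = σ_max/σ_min = (31/5)/(124/2735) = 136.7500
perturbation bound = 136.7500·1/152 = 0.8997
solve Ax = b  →  x = [20.1365 49.1663 -39.4435]
2-norm of b is 4.1231; of x, 66.1709
re-solving with b+δb shifts x by Δx of norm 0.5983
relative error = 0.0090
tightness: 0.0090 against a bound of 0.8997 (unrounded ratio ≈ 0.0100)

0.0090
0.8997


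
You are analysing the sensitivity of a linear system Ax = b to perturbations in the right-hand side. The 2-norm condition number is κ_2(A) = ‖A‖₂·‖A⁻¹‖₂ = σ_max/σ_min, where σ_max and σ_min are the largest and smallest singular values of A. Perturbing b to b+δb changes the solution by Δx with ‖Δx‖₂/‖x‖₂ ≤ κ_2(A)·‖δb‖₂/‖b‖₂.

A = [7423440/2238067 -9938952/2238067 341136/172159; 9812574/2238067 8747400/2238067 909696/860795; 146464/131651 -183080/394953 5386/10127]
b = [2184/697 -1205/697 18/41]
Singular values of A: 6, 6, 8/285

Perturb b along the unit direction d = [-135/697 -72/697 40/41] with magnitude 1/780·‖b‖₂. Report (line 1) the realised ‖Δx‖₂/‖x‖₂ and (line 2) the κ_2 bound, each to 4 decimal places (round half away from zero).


σ_max = 6, σ_min = 8/285
condition number: 6 ÷ (8/285) = 213.7500
κ_2(A)·‖δb‖/‖b‖ = 0.2740
solve Ax = b  →  x = [0.0917 -0.5799 0.1282]
‖b‖ = 3.6056, ‖x‖ = 0.6009
δb = ε·‖b‖·d = [-0.0009 -0.0005 0.0045]; solving A·Δx = δb gives ‖Δx‖ = 0.1647
relative error = 0.2740
realised/bound = 1 exactly: the bound is attained for this b and d

0.2740
0.2740


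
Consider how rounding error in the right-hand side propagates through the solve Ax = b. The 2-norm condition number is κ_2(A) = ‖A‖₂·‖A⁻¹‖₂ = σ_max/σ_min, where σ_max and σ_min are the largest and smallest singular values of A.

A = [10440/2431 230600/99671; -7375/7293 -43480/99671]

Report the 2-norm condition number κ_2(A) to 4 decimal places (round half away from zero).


M = AᵀA = [1035333025/53187849 183977000/17729283; 183977000/17729283 32758400/5909761]. tr(M)=4602625/184041, det(M)=40000/184041
char-poly roots: 25 and 1600/184041
σ_max=√25=5, σ_min=√(1600/184041)=(40/429) → κ = 53.6250

53.6250


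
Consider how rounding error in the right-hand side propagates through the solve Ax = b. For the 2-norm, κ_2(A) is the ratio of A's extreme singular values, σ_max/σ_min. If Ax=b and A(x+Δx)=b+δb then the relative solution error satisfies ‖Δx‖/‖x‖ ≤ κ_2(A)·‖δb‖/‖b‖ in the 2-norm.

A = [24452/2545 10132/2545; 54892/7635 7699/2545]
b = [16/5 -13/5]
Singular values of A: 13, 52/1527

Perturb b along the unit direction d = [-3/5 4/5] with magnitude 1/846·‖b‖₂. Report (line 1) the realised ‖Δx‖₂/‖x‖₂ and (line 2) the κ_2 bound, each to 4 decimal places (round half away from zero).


σ_max = 13, σ_min = 52/1527
κ_2(A) = 13 / (52/1527) = 381.7500
worst-case relative error ≤ 381.7500 × 1/846 = 0.4512
solve Ax = b  →  x = [45.2485 -108.3964]
2-norm of b is 4.1231; of x, 117.4616
δb = ε·‖b‖·d = [-0.0029 0.0039]; solving A·Δx = δb gives ‖Δx‖ = 0.1431
realised ‖Δx‖/‖x‖ = 0.0012
realised/bound (from unrounded values) ≈ 0.0027

0.0012
0.4512


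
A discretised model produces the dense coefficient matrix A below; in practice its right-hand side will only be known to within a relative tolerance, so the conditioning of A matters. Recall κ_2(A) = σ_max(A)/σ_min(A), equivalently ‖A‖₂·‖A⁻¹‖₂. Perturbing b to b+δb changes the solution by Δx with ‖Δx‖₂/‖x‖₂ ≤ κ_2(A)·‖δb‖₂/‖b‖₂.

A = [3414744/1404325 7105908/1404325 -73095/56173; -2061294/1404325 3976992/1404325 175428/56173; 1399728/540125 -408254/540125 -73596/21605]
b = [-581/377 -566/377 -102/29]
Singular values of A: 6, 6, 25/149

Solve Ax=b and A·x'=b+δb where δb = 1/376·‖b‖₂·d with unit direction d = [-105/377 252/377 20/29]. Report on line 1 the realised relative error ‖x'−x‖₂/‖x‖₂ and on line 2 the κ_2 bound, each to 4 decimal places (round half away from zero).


from the listed singular values, σ₁ = 6, σ_n = 25/149
κ_2(A) = 6 / (25/149) = 35.7600
bound on ‖Δx‖/‖x‖: κ·ε = 35.7600·1/376 = 0.0951
solve Ax = b  →  x = [-14.0172 3.7411 -10.4613]
‖b‖₂ = 4.1231 and ‖x‖₂ = 17.8862
δb = ε·‖b‖·d = [-0.0031 0.0073 0.0076]; solving A·Δx = δb gives ‖Δx‖ = 0.0654
realised ‖Δx‖/‖x‖ = 0.0037
so the bound overstates the realised error by a factor of ≈ 26.0283 (computed from the unrounded values)

0.0037
0.0951


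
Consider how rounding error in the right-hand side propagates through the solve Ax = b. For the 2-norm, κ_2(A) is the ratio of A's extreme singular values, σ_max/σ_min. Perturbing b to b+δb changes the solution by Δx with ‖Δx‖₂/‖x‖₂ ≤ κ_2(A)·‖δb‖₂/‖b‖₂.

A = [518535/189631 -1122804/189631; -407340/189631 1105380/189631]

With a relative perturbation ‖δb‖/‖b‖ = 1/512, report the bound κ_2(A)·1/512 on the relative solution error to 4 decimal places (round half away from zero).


AᵀA = [517008825/42758521 -1227679740/42758521; -1227679740/42758521 2951906976/42758521]; tr = 20526129/253009, det = 2624400/253009
solving λ² − 20526129/253009·λ + 2624400/253009 = 0 gives λ = 81, 32400/253009
σ_max=√81=9, σ_min=√(32400/253009)=(180/503) → κ = 25.1500
κ_2(A)·‖δb‖/‖b‖ = 0.0491

0.0491


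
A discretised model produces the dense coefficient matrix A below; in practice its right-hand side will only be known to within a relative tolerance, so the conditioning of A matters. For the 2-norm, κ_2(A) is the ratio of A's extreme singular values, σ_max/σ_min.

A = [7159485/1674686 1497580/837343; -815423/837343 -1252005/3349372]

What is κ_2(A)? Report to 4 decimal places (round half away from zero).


157.1000

form AᵀA = [32074886461/1668395716 13363900515/1668395716; 13363900515/1668395716 22279268425/6673582864] with trace 890998901/39488656 and determinant 3258025/157954624
char-poly roots: 361/16 and 9025/9872164
so κ_2 = √((361/16) / (9025/9872164)) = 157.1000


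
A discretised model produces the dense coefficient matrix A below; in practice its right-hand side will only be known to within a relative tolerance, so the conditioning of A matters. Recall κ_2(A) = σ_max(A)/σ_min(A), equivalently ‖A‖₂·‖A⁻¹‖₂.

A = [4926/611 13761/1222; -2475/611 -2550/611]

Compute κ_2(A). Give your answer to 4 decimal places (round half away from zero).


18.8000

M = AᵀA = [179829/2209 237897/2209; 237897/2209 1274409/8836]. tr(M)=1993725/8836, det(M)=1265625/8836
solving λ² − 1993725/8836·λ + 1265625/8836 = 0 gives λ = 225, 5625/8836
so κ_2 = √(225 / (5625/8836)) = 18.8000


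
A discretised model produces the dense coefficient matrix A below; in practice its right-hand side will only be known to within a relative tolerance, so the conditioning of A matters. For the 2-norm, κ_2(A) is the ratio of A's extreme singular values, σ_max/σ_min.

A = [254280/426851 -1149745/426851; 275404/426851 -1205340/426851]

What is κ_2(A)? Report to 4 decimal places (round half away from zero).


M = AᵀA = [167069776/216648961 -742345560/216648961; -742345560/216648961 3299355625/216648961]. tr(M)=2062121/128881, det(M)=400/128881
char-poly roots: 16 and 25/128881
σ_max=√16=4, σ_min=√(25/128881)=(5/359) → κ = 287.2000

287.2000


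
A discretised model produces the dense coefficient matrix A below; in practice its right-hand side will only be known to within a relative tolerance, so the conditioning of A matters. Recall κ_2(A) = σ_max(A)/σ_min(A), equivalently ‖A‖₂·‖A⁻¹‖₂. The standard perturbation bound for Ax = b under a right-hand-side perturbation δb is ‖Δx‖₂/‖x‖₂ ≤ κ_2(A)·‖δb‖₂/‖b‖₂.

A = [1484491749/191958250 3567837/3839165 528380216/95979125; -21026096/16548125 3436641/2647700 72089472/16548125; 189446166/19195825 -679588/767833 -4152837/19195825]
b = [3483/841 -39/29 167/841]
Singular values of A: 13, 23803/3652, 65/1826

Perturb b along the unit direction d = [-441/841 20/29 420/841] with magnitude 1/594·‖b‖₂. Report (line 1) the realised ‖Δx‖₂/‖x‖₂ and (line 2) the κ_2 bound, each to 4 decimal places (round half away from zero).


from the listed singular values, σ₁ = 13, σ_n = 65/1826
κ = σ_max/σ_min = 13/(65/1826) = 365.2000
perturbation bound = 365.2000·1/594 = 0.6148
solve Ax = b  →  x = [6.7876 80.9488 -22.4476]
‖b‖ = 4.3589, ‖x‖ = 84.2774
Δx = A⁻¹·δb where δb = 1/594·4.3589·d; ‖Δx‖ = 0.2061
dividing the unrounded norms, ‖Δx‖/‖x‖ = 0.0024
realised/bound (from unrounded values) ≈ 0.0040

0.0024
0.6148


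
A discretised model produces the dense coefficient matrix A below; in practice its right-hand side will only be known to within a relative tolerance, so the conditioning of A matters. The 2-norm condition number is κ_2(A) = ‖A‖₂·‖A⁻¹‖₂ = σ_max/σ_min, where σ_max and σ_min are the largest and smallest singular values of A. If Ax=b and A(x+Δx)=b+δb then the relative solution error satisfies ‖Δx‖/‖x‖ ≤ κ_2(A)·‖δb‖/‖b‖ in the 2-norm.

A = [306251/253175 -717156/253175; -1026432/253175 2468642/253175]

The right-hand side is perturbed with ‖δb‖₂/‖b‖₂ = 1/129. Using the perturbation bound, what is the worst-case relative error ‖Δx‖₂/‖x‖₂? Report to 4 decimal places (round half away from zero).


3.0194

form AᵀA = [1835763721/102556129 -4405636620/102556129; -4405636620/102556129 10573609684/102556129] with trace 73428245/606841 and determinant 58564/606841
λ_max, λ_min = (73428245/606841 ± √5391565007634729/368255999281)/2 = 121, 484/606841
σ_max=√121=11, σ_min=√(484/606841)=(22/779) → κ = 389.5000
perturbation bound = 389.5000·1/129 = 3.0194


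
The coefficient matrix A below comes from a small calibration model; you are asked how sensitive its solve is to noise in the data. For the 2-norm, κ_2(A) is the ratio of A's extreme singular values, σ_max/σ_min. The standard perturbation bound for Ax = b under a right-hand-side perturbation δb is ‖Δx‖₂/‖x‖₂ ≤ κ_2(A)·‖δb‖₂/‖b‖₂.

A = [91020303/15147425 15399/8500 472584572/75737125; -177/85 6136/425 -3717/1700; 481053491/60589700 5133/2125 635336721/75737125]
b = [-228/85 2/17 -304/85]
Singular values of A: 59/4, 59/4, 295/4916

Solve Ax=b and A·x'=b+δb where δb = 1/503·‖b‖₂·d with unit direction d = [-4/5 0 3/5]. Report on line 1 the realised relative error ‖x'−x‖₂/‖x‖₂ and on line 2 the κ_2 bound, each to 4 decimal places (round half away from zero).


from the listed singular values, σ₁ = 59/4, σ_n = 295/4916
κ = σ_max/σ_min = (59/4)/(295/4916) = 245.8000
perturbation bound = 245.8000·1/503 = 0.4887
solve Ax = b  →  x = [-0.2057 -0.0542 -0.2160]
‖b‖₂ = 4.4721 and ‖x‖₂ = 0.3032
re-solving with b+δb shifts x by Δx of norm 0.1482
relative error = 0.4887
realised/bound = 1 exactly: the bound is attained for this b and d

0.4887
0.4887


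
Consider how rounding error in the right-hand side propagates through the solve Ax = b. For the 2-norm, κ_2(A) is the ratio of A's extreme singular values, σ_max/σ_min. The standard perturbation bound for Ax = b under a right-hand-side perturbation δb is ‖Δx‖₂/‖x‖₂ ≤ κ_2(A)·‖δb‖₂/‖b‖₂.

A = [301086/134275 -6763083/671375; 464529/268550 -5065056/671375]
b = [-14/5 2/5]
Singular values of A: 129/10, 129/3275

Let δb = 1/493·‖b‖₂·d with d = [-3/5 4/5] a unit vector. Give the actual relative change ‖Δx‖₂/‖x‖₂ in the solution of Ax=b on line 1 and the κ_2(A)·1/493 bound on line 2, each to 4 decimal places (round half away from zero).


largest singular value 129/10, smallest 129/3275
condition number: (129/10) ÷ (129/3275) = 327.5000
worst-case relative error ≤ 327.5000 × 1/493 = 0.6643
solve Ax = b  →  x = [49.5027 11.2970]
‖b‖₂ = 2.8284 and ‖x‖₂ = 50.7754
Δx = A⁻¹·δb where δb = 1/493·2.8284·d; ‖Δx‖ = 0.1457
dividing the unrounded norms, ‖Δx‖/‖x‖ = 0.0029
so the bound overstates the realised error by a factor of ≈ 231.5786 (computed from the unrounded values)

0.0029
0.6643


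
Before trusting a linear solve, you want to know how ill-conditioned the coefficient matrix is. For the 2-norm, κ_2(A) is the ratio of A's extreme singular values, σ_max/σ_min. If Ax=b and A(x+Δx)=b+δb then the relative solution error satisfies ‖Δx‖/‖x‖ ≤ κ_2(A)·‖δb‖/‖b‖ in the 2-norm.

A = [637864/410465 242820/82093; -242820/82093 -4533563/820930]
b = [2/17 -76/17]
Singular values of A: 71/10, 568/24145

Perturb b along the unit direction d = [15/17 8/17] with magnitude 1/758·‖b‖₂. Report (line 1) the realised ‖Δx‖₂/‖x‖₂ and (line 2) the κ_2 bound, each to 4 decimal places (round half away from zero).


0.0029
0.3982

σ_max = 71/10, σ_min = 568/24145
κ = σ_max/σ_min = (71/10)/(568/24145) = 301.8125
κ_2(A)·‖δb‖/‖b‖ = 0.3982
solve Ax = b  →  x = [75.2807 -39.5112]
2-norm of b is 4.4721; of x, 85.0195
re-solving with b+δb shifts x by Δx of norm 0.2508
relative error = 0.0029
tightness: 0.0029 against a bound of 0.3982 (unrounded ratio ≈ 0.0074)


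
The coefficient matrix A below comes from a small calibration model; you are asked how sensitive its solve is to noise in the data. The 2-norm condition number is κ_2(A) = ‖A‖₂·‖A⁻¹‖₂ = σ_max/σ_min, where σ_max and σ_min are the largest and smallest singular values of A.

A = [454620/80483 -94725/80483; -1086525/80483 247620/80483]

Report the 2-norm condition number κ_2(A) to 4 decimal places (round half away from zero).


151.0000

AᵀA = [8208378225/38328481 -1846800000/38328481; -1846800000/38328481 415908225/38328481]; tr = 5130450/22801, det = 50625/22801
solving λ² − 5130450/22801·λ + 50625/22801 = 0 gives λ = 225, 225/22801
σ_max=√225=15, σ_min=√(225/22801)=(15/151) → κ = 151.0000


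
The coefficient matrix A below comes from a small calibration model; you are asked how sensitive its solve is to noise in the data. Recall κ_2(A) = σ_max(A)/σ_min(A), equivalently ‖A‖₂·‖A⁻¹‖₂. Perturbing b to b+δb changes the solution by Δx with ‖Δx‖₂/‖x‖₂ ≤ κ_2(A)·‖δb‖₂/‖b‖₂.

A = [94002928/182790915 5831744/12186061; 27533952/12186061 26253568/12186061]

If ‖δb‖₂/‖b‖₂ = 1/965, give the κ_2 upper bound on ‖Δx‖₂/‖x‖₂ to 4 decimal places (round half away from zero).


AᵀA = [3680346588416/685399056525 233669782528/45693270435; 233669782528/45693270435 14836387840/3046218029]; tr = 242018408704/23634450225, det = 16777216/23634450225
λ_max, λ_min = (242018408704/23634450225 ± √58571324070510518665216/558587237438002550625)/2 = 256/25, 65536/945378009
κ_2(A) = √(λ_max/λ_min) = √((256/25) / (65536/945378009)) = 384.3375
bound on ‖Δx‖/‖x‖: κ·ε = 384.3375·1/965 = 0.3983

0.3983


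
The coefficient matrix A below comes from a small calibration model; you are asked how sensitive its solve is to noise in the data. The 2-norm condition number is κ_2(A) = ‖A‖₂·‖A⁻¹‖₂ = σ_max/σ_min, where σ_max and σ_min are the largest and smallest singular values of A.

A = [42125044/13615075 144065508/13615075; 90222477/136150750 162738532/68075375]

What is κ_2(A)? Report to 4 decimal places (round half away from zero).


AᵀA = [110405727874009/11027380562500 94622536177722/2756845140625; 94622536177722/2756845140625 324423316287904/2756845140625]; tr = 2252958388841/17643808900, det = 652189444/4410952225
solving λ² − 2252958388841/17643808900·λ + 652189444/4410952225 = 0 gives λ = 12769/100, 204304/176438089
κ = σ_max/σ_min = (113/10)/(452/13283) = 332.0750

332.0750


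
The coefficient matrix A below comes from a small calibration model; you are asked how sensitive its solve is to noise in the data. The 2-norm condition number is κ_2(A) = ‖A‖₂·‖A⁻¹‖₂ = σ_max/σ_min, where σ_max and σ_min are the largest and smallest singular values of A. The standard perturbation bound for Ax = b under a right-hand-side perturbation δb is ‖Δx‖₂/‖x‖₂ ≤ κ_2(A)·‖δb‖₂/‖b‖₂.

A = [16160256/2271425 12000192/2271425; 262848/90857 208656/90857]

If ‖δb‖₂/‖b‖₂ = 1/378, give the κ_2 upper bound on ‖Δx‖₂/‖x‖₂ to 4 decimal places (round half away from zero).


0.2311

M = AᵀA = [1800796114944/30528825625 1350320606208/30528825625; 1350320606208/30528825625 1013109094656/30528825625]. tr(M)=112556208384/1221153025, det(M)=1358954496/1221153025
char-poly roots: 2304/25 and 589824/48846121
κ_2(A) = √(λ_max/λ_min) = √((2304/25) / (589824/48846121)) = 87.3625
κ_2(A)·‖δb‖/‖b‖ = 0.2311


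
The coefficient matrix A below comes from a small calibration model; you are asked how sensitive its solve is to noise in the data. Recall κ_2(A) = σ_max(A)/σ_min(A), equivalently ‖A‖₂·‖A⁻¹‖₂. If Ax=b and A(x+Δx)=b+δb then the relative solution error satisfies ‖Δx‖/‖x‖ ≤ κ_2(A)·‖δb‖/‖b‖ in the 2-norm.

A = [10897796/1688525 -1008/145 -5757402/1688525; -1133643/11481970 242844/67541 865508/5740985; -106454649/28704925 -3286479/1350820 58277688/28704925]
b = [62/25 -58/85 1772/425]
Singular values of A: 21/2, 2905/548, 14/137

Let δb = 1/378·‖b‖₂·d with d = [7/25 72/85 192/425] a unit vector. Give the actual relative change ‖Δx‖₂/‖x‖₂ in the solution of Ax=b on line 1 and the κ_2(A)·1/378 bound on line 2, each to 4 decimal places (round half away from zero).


from the listed singular values, σ₁ = 21/2, σ_n = 14/137
κ_2(A) = (21/2) / (14/137) = 102.7500
perturbation bound = 102.7500·1/378 = 0.2718
solve Ax = b  →  x = [8.8726 -0.6778 17.4489]
‖b‖ = 4.8990, ‖x‖ = 19.5869
δb = ε·‖b‖·d = [0.0036 0.0110 0.0059]; solving A·Δx = δb gives ‖Δx‖ = 0.1268
dividing the unrounded norms, ‖Δx‖/‖x‖ = 0.0065
tightness: 0.0065 against a bound of 0.2718 (unrounded ratio ≈ 0.0238)

0.0065
0.2718


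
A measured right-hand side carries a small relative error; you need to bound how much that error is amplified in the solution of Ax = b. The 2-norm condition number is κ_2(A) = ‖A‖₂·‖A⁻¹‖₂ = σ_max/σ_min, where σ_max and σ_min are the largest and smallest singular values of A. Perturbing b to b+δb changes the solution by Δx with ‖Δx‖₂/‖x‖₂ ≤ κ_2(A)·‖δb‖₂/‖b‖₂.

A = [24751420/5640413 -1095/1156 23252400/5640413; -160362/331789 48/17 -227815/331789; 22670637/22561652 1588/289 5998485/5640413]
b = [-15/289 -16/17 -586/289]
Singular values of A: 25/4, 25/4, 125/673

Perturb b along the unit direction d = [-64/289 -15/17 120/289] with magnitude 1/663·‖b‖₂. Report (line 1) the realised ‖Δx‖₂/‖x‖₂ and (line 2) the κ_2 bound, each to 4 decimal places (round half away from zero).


largest singular value 25/4, smallest 125/673
κ = σ_max/σ_min = (25/4)/(125/673) = 33.6500
κ_2(A)·‖δb‖/‖b‖ = 0.0508
solve Ax = b  →  x = [-0.0463 -0.3520 -0.0441]
2-norm of b is 2.2361; of x, 0.3578
re-solving with b+δb shifts x by Δx of norm 0.0182
relative error = 0.0508
so the bound is sharp here: realised error equals the bound

0.0508
0.0508


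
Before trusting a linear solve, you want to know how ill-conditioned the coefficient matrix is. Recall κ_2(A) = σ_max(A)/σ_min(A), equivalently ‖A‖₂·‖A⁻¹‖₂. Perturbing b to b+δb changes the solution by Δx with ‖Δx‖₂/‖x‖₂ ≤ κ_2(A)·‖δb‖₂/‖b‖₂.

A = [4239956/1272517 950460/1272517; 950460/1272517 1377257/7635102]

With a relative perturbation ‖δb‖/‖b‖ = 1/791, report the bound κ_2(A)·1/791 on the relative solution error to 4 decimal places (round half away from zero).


AᵀA = [11231767456/963295369 2527114730/963295369; 2527114730/963295369 20474900929/34678633284]; tr = 252717745/20629764, det = 9604/5157441
λ_max, λ_min = (252717745/20629764 ± √63863088585829729/425587162695696)/2 = 49/4, 784/5157441
so κ_2 = √((49/4) / (784/5157441)) = 283.8750
κ_2(A)·‖δb‖/‖b‖ = 0.3589

0.3589


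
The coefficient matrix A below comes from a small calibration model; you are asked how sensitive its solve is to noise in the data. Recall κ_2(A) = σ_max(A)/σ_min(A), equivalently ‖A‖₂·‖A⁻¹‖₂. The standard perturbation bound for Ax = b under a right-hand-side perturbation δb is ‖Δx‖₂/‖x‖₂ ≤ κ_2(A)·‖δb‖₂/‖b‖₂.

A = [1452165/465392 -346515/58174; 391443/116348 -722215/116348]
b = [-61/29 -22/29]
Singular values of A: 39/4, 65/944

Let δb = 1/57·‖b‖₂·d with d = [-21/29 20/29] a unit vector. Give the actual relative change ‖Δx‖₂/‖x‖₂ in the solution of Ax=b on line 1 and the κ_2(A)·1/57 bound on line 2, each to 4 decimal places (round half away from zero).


from the listed singular values, σ₁ = 39/4, σ_n = 65/944
κ = σ_max/σ_min = (39/4)/(65/944) = 141.6000
perturbation bound = 141.6000·1/57 = 2.4842
solve Ax = b  →  x = [12.7179 7.0154]
2-norm of b is 2.2361; of x, 14.5245
δb = ε·‖b‖·d = [-0.0284 0.0271]; solving A·Δx = δb gives ‖Δx‖ = 0.5697
dividing the unrounded norms, ‖Δx‖/‖x‖ = 0.0392
so the bound overstates the realised error by a factor of ≈ 63.3318 (computed from the unrounded values)

0.0392
2.4842


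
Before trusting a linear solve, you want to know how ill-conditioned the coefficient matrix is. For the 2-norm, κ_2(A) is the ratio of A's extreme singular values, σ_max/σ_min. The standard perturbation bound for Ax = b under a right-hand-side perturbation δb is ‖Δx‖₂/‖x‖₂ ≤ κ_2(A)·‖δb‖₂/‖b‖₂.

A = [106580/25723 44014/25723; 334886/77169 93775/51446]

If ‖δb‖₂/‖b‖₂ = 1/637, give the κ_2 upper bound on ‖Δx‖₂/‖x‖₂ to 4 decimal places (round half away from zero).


AᵀA = [254913556/7080921 35404285/2360307; 35404285/2360307 19670249/3147076]; tr = 1196686465/28323684, det = 114244/7080921
solving λ² − 1196686465/28323684·λ + 114244/7080921 = 0 gives λ = 169/4, 2704/7080921
κ = σ_max/σ_min = (13/2)/(52/2661) = 332.6250
κ_2(A)·‖δb‖/‖b‖ = 0.5222

0.5222


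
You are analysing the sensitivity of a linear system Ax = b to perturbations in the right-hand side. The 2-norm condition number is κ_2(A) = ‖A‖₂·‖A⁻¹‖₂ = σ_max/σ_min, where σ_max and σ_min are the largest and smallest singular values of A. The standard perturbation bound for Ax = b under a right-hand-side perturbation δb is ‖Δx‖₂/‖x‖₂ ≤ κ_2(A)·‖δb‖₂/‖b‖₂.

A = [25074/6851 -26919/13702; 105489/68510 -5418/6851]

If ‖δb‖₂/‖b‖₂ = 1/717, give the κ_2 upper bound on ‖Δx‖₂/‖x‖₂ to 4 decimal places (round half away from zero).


AᵀA = [437860809/27772900 -11675664/1388645; -11675664/1388645 4982553/1110916]; tr = 973053/48050, det = 6561/384400
char-poly roots: 81/4 and 81/96100
κ_2(A) = √(λ_max/λ_min) = √((81/4) / (81/96100)) = 155.0000
κ_2(A)·‖δb‖/‖b‖ = 0.2162

0.2162


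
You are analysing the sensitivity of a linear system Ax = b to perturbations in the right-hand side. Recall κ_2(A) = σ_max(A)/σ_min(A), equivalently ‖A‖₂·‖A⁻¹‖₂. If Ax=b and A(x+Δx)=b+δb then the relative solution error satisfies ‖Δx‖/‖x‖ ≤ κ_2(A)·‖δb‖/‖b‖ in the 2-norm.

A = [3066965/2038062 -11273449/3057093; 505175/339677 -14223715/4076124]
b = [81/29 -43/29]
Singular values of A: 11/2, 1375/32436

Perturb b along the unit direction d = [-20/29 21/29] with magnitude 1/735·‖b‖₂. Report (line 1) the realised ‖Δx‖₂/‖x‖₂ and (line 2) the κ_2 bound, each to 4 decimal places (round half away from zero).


0.0014
0.1765

largest singular value 11/2, smallest 1375/32436
condition number: (11/2) ÷ (1375/32436) = 129.7440
worst-case relative error ≤ 129.7440 × 1/735 = 0.1765
solve Ax = b  →  x = [-65.2557 -27.3869]
‖b‖₂ = 3.1623 and ‖x‖₂ = 70.7697
re-solving with b+δb shifts x by Δx of norm 0.1015
relative error = 0.0014
realised/bound (from unrounded values) ≈ 0.0081


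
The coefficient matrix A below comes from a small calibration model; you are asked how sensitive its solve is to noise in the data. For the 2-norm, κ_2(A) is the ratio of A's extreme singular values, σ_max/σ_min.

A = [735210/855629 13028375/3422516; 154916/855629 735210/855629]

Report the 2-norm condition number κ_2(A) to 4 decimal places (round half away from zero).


325.7600

form AᵀA = [335831476/435515161 2984584995/871030322; 2984584995/871030322 106119628225/6968242576] with trace 66325361/4145296 and determinant 625/259081
λ_max, λ_min = (66325361/4145296 ± √4398887699940321/17183478927616)/2 = 16, 625/4145296
κ_2(A) = √(λ_max/λ_min) = √(16 / (625/4145296)) = 325.7600


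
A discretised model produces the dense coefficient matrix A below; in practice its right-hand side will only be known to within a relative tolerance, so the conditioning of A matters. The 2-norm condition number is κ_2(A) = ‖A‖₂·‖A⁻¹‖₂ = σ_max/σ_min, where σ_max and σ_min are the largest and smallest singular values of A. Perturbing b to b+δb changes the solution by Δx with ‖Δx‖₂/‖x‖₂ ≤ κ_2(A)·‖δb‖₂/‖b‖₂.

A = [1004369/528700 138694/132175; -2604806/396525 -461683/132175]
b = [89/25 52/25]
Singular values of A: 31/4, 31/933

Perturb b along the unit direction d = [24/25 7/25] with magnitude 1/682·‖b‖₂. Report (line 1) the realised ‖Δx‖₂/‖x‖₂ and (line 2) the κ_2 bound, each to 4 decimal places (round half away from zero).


σ_max = 31/4, σ_min = 31/933
κ = σ_max/σ_min = (31/4)/(31/933) = 233.2500
worst-case relative error ≤ 233.2500 × 1/682 = 0.3420
solve Ax = b  →  x = [-56.7666 106.1632]
‖b‖₂ = 4.1231 and ‖x‖₂ = 120.3872
re-solving with b+δb shifts x by Δx of norm 0.1820
relative error = 0.0015
so the bound overstates the realised error by a factor of ≈ 226.2859 (computed from the unrounded values)

0.0015
0.3420
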